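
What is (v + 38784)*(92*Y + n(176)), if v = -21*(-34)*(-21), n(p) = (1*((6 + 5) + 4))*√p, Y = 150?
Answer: 328302000 + 1427400*√11 ≈ 3.3304e+8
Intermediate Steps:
n(p) = 15*√p (n(p) = (1*(11 + 4))*√p = (1*15)*√p = 15*√p)
v = -14994 (v = 714*(-21) = -14994)
(v + 38784)*(92*Y + n(176)) = (-14994 + 38784)*(92*150 + 15*√176) = 23790*(13800 + 15*(4*√11)) = 23790*(13800 + 60*√11) = 328302000 + 1427400*√11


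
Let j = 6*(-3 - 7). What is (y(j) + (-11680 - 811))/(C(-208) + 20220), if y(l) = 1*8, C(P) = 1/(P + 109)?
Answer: -1235817/2001779 ≈ -0.61736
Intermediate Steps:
C(P) = 1/(109 + P)
j = -60 (j = 6*(-10) = -60)
y(l) = 8
(y(j) + (-11680 - 811))/(C(-208) + 20220) = (8 + (-11680 - 811))/(1/(109 - 208) + 20220) = (8 - 12491)/(1/(-99) + 20220) = -12483/(-1/99 + 20220) = -12483/2001779/99 = -12483*99/2001779 = -1235817/2001779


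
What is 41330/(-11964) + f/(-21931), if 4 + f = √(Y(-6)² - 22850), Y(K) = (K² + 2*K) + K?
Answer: -453180187/131191242 - I*√22526/21931 ≈ -3.4543 - 0.0068436*I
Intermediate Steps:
Y(K) = K² + 3*K
f = -4 + I*√22526 (f = -4 + √((-6*(3 - 6))² - 22850) = -4 + √((-6*(-3))² - 22850) = -4 + √(18² - 22850) = -4 + √(324 - 22850) = -4 + √(-22526) = -4 + I*√22526 ≈ -4.0 + 150.09*I)
41330/(-11964) + f/(-21931) = 41330/(-11964) + (-4 + I*√22526)/(-21931) = 41330*(-1/11964) + (-4 + I*√22526)*(-1/21931) = -20665/5982 + (4/21931 - I*√22526/21931) = -453180187/131191242 - I*√22526/21931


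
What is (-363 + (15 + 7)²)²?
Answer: 14641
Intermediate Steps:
(-363 + (15 + 7)²)² = (-363 + 22²)² = (-363 + 484)² = 121² = 14641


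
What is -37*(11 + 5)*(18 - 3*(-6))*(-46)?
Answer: 980352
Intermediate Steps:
-37*(11 + 5)*(18 - 3*(-6))*(-46) = -592*(18 + 18)*(-46) = -592*36*(-46) = -37*576*(-46) = -21312*(-46) = 980352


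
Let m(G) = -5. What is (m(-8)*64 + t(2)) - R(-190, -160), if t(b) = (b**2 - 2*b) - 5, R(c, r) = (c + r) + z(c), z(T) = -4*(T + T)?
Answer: -1495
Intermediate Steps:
z(T) = -8*T
R(c, r) = r - 7*c (R(c, r) = (c + r) - 8*c = r - 7*c)
t(b) = -5 + b**2 - 2*b
(m(-8)*64 + t(2)) - R(-190, -160) = (-5*64 + (-5 + 2**2 - 2*2)) - (-160 - 7*(-190)) = (-320 + (-5 + 4 - 4)) - (-160 + 1330) = (-320 - 5) - 1*1170 = -325 - 1170 = -1495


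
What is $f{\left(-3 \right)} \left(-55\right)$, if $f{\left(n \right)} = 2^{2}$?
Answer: $-220$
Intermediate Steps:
$f{\left(n \right)} = 4$
$f{\left(-3 \right)} \left(-55\right) = 4 \left(-55\right) = -220$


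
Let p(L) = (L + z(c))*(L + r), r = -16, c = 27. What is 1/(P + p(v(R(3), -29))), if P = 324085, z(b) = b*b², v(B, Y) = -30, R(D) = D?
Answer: -1/579953 ≈ -1.7243e-6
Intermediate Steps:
z(b) = b³
p(L) = (-16 + L)*(19683 + L) (p(L) = (L + 27³)*(L - 16) = (L + 19683)*(-16 + L) = (19683 + L)*(-16 + L) = (-16 + L)*(19683 + L))
1/(P + p(v(R(3), -29))) = 1/(324085 + (-314928 + (-30)² + 19667*(-30))) = 1/(324085 + (-314928 + 900 - 590010)) = 1/(324085 - 904038) = 1/(-579953) = -1/579953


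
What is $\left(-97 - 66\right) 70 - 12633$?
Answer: $-24043$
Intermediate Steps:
$\left(-97 - 66\right) 70 - 12633 = \left(-163\right) 70 - 12633 = -11410 - 12633 = -24043$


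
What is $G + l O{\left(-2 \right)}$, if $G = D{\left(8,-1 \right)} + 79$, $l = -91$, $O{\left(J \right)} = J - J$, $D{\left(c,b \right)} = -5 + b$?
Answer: $73$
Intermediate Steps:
$O{\left(J \right)} = 0$
$G = 73$ ($G = \left(-5 - 1\right) + 79 = -6 + 79 = 73$)
$G + l O{\left(-2 \right)} = 73 - 0 = 73 + 0 = 73$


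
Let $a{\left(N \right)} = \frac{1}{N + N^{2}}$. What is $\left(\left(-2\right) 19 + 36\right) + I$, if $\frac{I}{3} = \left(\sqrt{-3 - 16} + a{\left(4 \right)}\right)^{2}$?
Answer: $- \frac{23597}{400} + \frac{3 i \sqrt{19}}{10} \approx -58.992 + 1.3077 i$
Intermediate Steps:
$I = 3 \left(\frac{1}{20} + i \sqrt{19}\right)^{2}$ ($I = 3 \left(\sqrt{-3 - 16} + \frac{1}{4 \left(1 + 4\right)}\right)^{2} = 3 \left(\sqrt{-19} + \frac{1}{4 \cdot 5}\right)^{2} = 3 \left(i \sqrt{19} + \frac{1}{4} \cdot \frac{1}{5}\right)^{2} = 3 \left(i \sqrt{19} + \frac{1}{20}\right)^{2} = 3 \left(\frac{1}{20} + i \sqrt{19}\right)^{2} \approx -56.992 + 1.3077 i$)
$\left(\left(-2\right) 19 + 36\right) + I = \left(\left(-2\right) 19 + 36\right) - \left(\frac{22797}{400} - \frac{3 i \sqrt{19}}{10}\right) = \left(-38 + 36\right) - \left(\frac{22797}{400} - \frac{3 i \sqrt{19}}{10}\right) = -2 - \left(\frac{22797}{400} - \frac{3 i \sqrt{19}}{10}\right) = - \frac{23597}{400} + \frac{3 i \sqrt{19}}{10}$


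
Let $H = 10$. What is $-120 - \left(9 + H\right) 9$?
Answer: $-291$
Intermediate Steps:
$-120 - \left(9 + H\right) 9 = -120 - \left(9 + 10\right) 9 = -120 - 19 \cdot 9 = -120 - 171 = -291$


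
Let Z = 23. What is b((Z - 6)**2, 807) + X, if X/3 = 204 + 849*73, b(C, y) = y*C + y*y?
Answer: 1071015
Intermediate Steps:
b(C, y) = y**2 + C*y (b(C, y) = C*y + y**2 = y**2 + C*y)
X = 186543 (X = 3*(204 + 849*73) = 3*(204 + 61977) = 3*62181 = 186543)
b((Z - 6)**2, 807) + X = 807*((23 - 6)**2 + 807) + 186543 = 807*(17**2 + 807) + 186543 = 807*(289 + 807) + 186543 = 807*1096 + 186543 = 884472 + 186543 = 1071015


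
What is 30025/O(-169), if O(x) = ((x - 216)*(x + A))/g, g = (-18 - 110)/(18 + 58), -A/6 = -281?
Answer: 192160/2219371 ≈ 0.086583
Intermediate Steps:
A = 1686 (A = -6*(-281) = 1686)
g = -32/19 (g = -128/76 = -128*1/76 = -32/19 ≈ -1.6842)
O(x) = -19*(-216 + x)*(1686 + x)/32 (O(x) = ((x - 216)*(x + 1686))/(-32/19) = ((-216 + x)*(1686 + x))*(-19/32) = -19*(-216 + x)*(1686 + x)/32)
30025/O(-169) = 30025/(432459/2 - 13965/16*(-169) - 19/32*(-169)²) = 30025/(432459/2 + 2360085/16 - 19/32*28561) = 30025/(432459/2 + 2360085/16 - 542659/32) = 30025/(11096855/32) = 30025*(32/11096855) = 192160/2219371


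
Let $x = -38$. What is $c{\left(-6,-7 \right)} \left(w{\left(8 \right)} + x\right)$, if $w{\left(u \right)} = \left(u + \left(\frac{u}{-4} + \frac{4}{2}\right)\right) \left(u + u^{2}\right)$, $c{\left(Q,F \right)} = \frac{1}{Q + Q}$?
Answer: $- \frac{269}{6} \approx -44.833$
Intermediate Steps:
$c{\left(Q,F \right)} = \frac{1}{2 Q}$
$w{\left(u \right)} = \left(2 + \frac{3 u}{4}\right) \left(u + u^{2}\right)$ ($w{\left(u \right)} = \left(u + \left(u \left(- \frac{1}{4}\right) + 4 \cdot \frac{1}{2}\right)\right) \left(u + u^{2}\right) = \left(u - \left(-2 + \frac{u}{4}\right)\right) \left(u + u^{2}\right) = \left(2 + \frac{3 u}{4}\right) \left(u + u^{2}\right)$)
$c{\left(-6,-7 \right)} \left(w{\left(8 \right)} + x\right) = \frac{1}{2 \left(-6\right)} \left(\frac{1}{4} \cdot 8 \left(8 + 3 \cdot 8^{2} + 11 \cdot 8\right) - 38\right) = \frac{1}{2} \left(- \frac{1}{6}\right) \left(\frac{1}{4} \cdot 8 \left(8 + 3 \cdot 64 + 88\right) - 38\right) = - \frac{\frac{1}{4} \cdot 8 \left(8 + 192 + 88\right) - 38}{12} = - \frac{\frac{1}{4} \cdot 8 \cdot 288 - 38}{12} = - \frac{576 - 38}{12} = \left(- \frac{1}{12}\right) 538 = - \frac{269}{6}$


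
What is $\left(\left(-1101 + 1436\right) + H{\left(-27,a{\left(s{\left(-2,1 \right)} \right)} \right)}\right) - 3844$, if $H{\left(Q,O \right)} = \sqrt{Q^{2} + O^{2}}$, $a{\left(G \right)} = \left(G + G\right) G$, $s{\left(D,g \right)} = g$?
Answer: $-3509 + \sqrt{733} \approx -3481.9$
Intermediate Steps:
$a{\left(G \right)} = 2 G^{2}$ ($a{\left(G \right)} = 2 G G = 2 G^{2}$)
$H{\left(Q,O \right)} = \sqrt{O^{2} + Q^{2}}$
$\left(\left(-1101 + 1436\right) + H{\left(-27,a{\left(s{\left(-2,1 \right)} \right)} \right)}\right) - 3844 = \left(\left(-1101 + 1436\right) + \sqrt{\left(2 \cdot 1^{2}\right)^{2} + \left(-27\right)^{2}}\right) - 3844 = \left(335 + \sqrt{\left(2 \cdot 1\right)^{2} + 729}\right) - 3844 = \left(335 + \sqrt{2^{2} + 729}\right) - 3844 = \left(335 + \sqrt{4 + 729}\right) - 3844 = \left(335 + \sqrt{733}\right) - 3844 = -3509 + \sqrt{733}$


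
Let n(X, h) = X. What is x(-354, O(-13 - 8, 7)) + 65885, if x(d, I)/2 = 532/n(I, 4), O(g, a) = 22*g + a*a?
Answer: 3887063/59 ≈ 65882.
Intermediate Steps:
O(g, a) = a² + 22*g (O(g, a) = 22*g + a² = a² + 22*g)
x(d, I) = 1064/I (x(d, I) = 2*(532/I) = 1064/I)
x(-354, O(-13 - 8, 7)) + 65885 = 1064/(7² + 22*(-13 - 8)) + 65885 = 1064/(49 + 22*(-21)) + 65885 = 1064/(49 - 462) + 65885 = 1064/(-413) + 65885 = 1064*(-1/413) + 65885 = -152/59 + 65885 = 3887063/59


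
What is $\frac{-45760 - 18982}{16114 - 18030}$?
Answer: $\frac{32371}{958} \approx 33.79$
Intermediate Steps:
$\frac{-45760 - 18982}{16114 - 18030} = - \frac{64742}{-1916} = \left(-64742\right) \left(- \frac{1}{1916}\right) = \frac{32371}{958}$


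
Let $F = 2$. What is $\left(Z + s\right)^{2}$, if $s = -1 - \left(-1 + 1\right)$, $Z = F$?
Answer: $1$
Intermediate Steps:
$Z = 2$
$s = -1$ ($s = -1 - 0 = -1 + 0 = -1$)
$\left(Z + s\right)^{2} = \left(2 - 1\right)^{2} = 1^{2} = 1$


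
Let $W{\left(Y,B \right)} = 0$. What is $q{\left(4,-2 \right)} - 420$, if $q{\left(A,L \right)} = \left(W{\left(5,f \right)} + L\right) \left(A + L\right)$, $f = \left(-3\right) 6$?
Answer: $-424$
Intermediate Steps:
$f = -18$
$q{\left(A,L \right)} = L \left(A + L\right)$ ($q{\left(A,L \right)} = \left(0 + L\right) \left(A + L\right) = L \left(A + L\right)$)
$q{\left(4,-2 \right)} - 420 = - 2 \left(4 - 2\right) - 420 = \left(-2\right) 2 - 420 = -4 - 420 = -424$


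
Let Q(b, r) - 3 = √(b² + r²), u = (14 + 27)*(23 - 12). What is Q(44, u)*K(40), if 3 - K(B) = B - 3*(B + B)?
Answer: 609 + 2233*√1697 ≈ 92597.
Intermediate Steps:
K(B) = 3 + 5*B (K(B) = 3 - (B - 3*(B + B)) = 3 - (B - 6*B) = 3 - (-5)*B = 3 + 5*B)
u = 451 (u = 41*11 = 451)
Q(b, r) = 3 + √(b² + r²)
Q(44, u)*K(40) = (3 + √(44² + 451²))*(3 + 5*40) = (3 + √(1936 + 203401))*(3 + 200) = (3 + √205337)*203 = (3 + 11*√1697)*203 = 609 + 2233*√1697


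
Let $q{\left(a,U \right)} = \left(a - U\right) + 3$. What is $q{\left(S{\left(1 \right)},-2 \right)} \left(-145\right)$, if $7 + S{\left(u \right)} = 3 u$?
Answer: $-145$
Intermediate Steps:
$S{\left(u \right)} = -7 + 3 u$
$q{\left(a,U \right)} = 3 + a - U$
$q{\left(S{\left(1 \right)},-2 \right)} \left(-145\right) = \left(3 + \left(-7 + 3 \cdot 1\right) - -2\right) \left(-145\right) = \left(3 + \left(-7 + 3\right) + 2\right) \left(-145\right) = \left(3 - 4 + 2\right) \left(-145\right) = 1 \left(-145\right) = -145$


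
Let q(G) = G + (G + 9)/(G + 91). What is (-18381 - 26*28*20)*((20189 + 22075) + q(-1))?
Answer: -62648478499/45 ≈ -1.3922e+9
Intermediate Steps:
q(G) = G + (9 + G)/(91 + G)
(-18381 - 26*28*20)*((20189 + 22075) + q(-1)) = (-18381 - 26*28*20)*((20189 + 22075) + (9 + (-1)² + 92*(-1))/(91 - 1)) = (-18381 - 728*20)*(42264 + (9 + 1 - 92)/90) = (-18381 - 14560)*(42264 + (1/90)*(-82)) = -32941*(42264 - 41/45) = -32941*1901839/45 = -62648478499/45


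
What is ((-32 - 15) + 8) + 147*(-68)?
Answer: -10035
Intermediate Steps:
((-32 - 15) + 8) + 147*(-68) = (-47 + 8) - 9996 = -39 - 9996 = -10035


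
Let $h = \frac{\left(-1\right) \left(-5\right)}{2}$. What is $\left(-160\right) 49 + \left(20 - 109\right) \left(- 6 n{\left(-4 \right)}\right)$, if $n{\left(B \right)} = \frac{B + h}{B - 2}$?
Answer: $- \frac{15413}{2} \approx -7706.5$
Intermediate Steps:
$h = \frac{5}{2}$ ($h = 5 \cdot \frac{1}{2} = \frac{5}{2} \approx 2.5$)
$n{\left(B \right)} = \frac{\frac{5}{2} + B}{-2 + B}$ ($n{\left(B \right)} = \frac{B + \frac{5}{2}}{B - 2} = \frac{\frac{5}{2} + B}{-2 + B}$)
$\left(-160\right) 49 + \left(20 - 109\right) \left(- 6 n{\left(-4 \right)}\right) = \left(-160\right) 49 + \left(20 - 109\right) \left(- 6 \frac{\frac{5}{2} - 4}{-2 - 4}\right) = -7840 - 89 \left(- 6 \frac{1}{-6} \left(- \frac{3}{2}\right)\right) = -7840 - 89 \left(- 6 \left(\left(- \frac{1}{6}\right) \left(- \frac{3}{2}\right)\right)\right) = -7840 - 89 \left(\left(-6\right) \frac{1}{4}\right) = -7840 - - \frac{267}{2} = -7840 + \frac{267}{2} = - \frac{15413}{2}$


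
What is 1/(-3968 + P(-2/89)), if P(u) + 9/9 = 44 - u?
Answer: -89/349323 ≈ -0.00025478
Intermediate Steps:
P(u) = 43 - u (P(u) = -1 + (44 - u) = 43 - u)
1/(-3968 + P(-2/89)) = 1/(-3968 + (43 - (-2)/89)) = 1/(-3968 + (43 - 1*(-2/89))) = 1/(-3968 + (43 + 2/89)) = 1/(-3968 + 3829/89) = 1/(-349323/89) = -89/349323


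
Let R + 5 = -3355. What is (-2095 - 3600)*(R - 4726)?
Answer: 46049770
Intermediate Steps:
R = -3360 (R = -5 - 3355 = -3360)
(-2095 - 3600)*(R - 4726) = (-2095 - 3600)*(-3360 - 4726) = -5695*(-8086) = 46049770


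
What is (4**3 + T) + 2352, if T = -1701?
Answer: 715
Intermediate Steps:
(4**3 + T) + 2352 = (4**3 - 1701) + 2352 = (64 - 1701) + 2352 = -1637 + 2352 = 715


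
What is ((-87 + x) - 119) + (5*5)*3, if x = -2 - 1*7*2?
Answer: -147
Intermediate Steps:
x = -16 (x = -2 - 7*2 = -2 - 14 = -16)
((-87 + x) - 119) + (5*5)*3 = ((-87 - 16) - 119) + (5*5)*3 = (-103 - 119) + 25*3 = -222 + 75 = -147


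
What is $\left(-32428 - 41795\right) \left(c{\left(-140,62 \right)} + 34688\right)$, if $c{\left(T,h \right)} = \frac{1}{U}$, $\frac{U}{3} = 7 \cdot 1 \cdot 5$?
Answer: $- \frac{90112684581}{35} \approx -2.5746 \cdot 10^{9}$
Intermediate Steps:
$U = 105$ ($U = 3 \cdot 7 \cdot 1 \cdot 5 = 3 \cdot 7 \cdot 5 = 3 \cdot 35 = 105$)
$c{\left(T,h \right)} = \frac{1}{105}$
$\left(-32428 - 41795\right) \left(c{\left(-140,62 \right)} + 34688\right) = \left(-32428 - 41795\right) \left(\frac{1}{105} + 34688\right) = \left(-74223\right) \frac{3642241}{105} = - \frac{90112684581}{35}$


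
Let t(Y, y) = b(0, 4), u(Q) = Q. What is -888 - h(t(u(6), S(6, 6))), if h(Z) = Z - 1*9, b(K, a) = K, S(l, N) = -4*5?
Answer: -879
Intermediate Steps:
S(l, N) = -20
t(Y, y) = 0
h(Z) = -9 + Z (h(Z) = Z - 9 = -9 + Z)
-888 - h(t(u(6), S(6, 6))) = -888 - (-9 + 0) = -888 - 1*(-9) = -888 + 9 = -879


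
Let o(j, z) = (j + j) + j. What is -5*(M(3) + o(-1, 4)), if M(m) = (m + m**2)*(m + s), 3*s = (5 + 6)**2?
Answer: -2585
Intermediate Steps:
s = 121/3 (s = (5 + 6)**2/3 = (1/3)*11**2 = (1/3)*121 = 121/3 ≈ 40.333)
o(j, z) = 3*j (o(j, z) = 2*j + j = 3*j)
M(m) = (121/3 + m)*(m + m**2) (M(m) = (m + m**2)*(m + 121/3) = (m + m**2)*(121/3 + m) = (121/3 + m)*(m + m**2))
-5*(M(3) + o(-1, 4)) = -5*((1/3)*3*(121 + 3*3**2 + 124*3) + 3*(-1)) = -5*((1/3)*3*(121 + 3*9 + 372) - 3) = -5*((1/3)*3*(121 + 27 + 372) - 3) = -5*((1/3)*3*520 - 3) = -5*(520 - 3) = -5*517 = -2585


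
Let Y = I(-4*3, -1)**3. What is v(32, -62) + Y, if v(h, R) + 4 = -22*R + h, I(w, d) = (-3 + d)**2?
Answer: 5488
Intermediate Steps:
v(h, R) = -4 + h - 22*R (v(h, R) = -4 + (-22*R + h) = -4 + (h - 22*R) = -4 + h - 22*R)
Y = 4096 (Y = ((-3 - 1)**2)**3 = ((-4)**2)**3 = 16**3 = 4096)
v(32, -62) + Y = (-4 + 32 - 22*(-62)) + 4096 = (-4 + 32 + 1364) + 4096 = 1392 + 4096 = 5488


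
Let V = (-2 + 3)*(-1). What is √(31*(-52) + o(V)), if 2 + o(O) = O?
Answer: I*√1615 ≈ 40.187*I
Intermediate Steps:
V = -1 (V = 1*(-1) = -1)
o(O) = -2 + O
√(31*(-52) + o(V)) = √(31*(-52) + (-2 - 1)) = √(-1612 - 3) = √(-1615) = I*√1615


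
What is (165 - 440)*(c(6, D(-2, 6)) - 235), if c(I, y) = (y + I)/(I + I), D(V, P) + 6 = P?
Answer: 128975/2 ≈ 64488.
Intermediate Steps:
D(V, P) = -6 + P
c(I, y) = (I + y)/(2*I) (c(I, y) = (I + y)/((2*I)) = (I + y)*(1/(2*I)) = (I + y)/(2*I))
(165 - 440)*(c(6, D(-2, 6)) - 235) = (165 - 440)*((½)*(6 + (-6 + 6))/6 - 235) = -275*((½)*(⅙)*(6 + 0) - 235) = -275*((½)*(⅙)*6 - 235) = -275*(½ - 235) = -275*(-469/2) = 128975/2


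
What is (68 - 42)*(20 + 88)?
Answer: 2808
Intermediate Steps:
(68 - 42)*(20 + 88) = 26*108 = 2808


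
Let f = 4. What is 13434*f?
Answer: 53736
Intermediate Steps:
13434*f = 13434*4 = 53736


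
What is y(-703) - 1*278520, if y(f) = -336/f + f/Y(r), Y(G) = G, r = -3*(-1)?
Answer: -587891881/2109 ≈ -2.7875e+5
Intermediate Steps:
r = 3
y(f) = -336/f + f/3
y(-703) - 1*278520 = (-336/(-703) + (1/3)*(-703)) - 1*278520 = (-336*(-1/703) - 703/3) - 278520 = (336/703 - 703/3) - 278520 = -493201/2109 - 278520 = -587891881/2109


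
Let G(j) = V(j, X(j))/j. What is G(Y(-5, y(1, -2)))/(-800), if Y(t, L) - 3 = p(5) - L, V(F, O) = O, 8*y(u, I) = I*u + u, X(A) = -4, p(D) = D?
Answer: 1/1625 ≈ 0.00061538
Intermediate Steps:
y(u, I) = u/8 + I*u/8 (y(u, I) = (I*u + u)/8 = (u + I*u)/8 = u/8 + I*u/8)
Y(t, L) = 8 - L (Y(t, L) = 3 + (5 - L) = 8 - L)
G(j) = -4/j
G(Y(-5, y(1, -2)))/(-800) = (-4/(8 - (1 - 2)/8))/(-800) = -(-1)/(200*(8 - (-1)/8)) = -(-1)/(200*(8 - 1*(-1/8))) = -(-1)/(200*(8 + 1/8)) = -(-1)/(200*65/8) = -(-1)*8/(200*65) = -1/800*(-32/65) = 1/1625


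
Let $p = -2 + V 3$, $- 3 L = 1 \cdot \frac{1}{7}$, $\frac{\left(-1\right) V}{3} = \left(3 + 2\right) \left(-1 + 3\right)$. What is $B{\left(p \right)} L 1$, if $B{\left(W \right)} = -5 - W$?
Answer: $- \frac{29}{7} \approx -4.1429$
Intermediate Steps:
$V = -30$ ($V = - 3 \left(3 + 2\right) \left(-1 + 3\right) = - 3 \cdot 5 \cdot 2 = \left(-3\right) 10 = -30$)
$L = - \frac{1}{21}$ ($L = - \frac{1 \cdot \frac{1}{7}}{3} = \left(- \frac{1}{3}\right) \frac{1}{7} = - \frac{1}{21} \approx -0.047619$)
$p = -92$ ($p = -2 - 90 = -92$)
$B{\left(p \right)} L 1 = \left(-5 - -92\right) \left(- \frac{1}{21}\right) 1 = \left(-5 + 92\right) \left(- \frac{1}{21}\right) 1 = 87 \left(- \frac{1}{21}\right) 1 = \left(- \frac{29}{7}\right) 1 = - \frac{29}{7}$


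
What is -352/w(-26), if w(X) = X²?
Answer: -88/169 ≈ -0.52071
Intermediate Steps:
-352/w(-26) = -352/((-26)²) = -352/676 = -352*1/676 = -88/169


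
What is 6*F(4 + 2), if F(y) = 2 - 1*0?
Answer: 12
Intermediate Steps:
F(y) = 2 (F(y) = 2 + 0 = 2)
6*F(4 + 2) = 6*2 = 12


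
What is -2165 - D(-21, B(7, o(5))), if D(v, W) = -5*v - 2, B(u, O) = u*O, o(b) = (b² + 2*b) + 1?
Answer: -2268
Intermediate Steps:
o(b) = 1 + b² + 2*b
B(u, O) = O*u
D(v, W) = -2 - 5*v
-2165 - D(-21, B(7, o(5))) = -2165 - (-2 - 5*(-21)) = -2165 - (-2 + 105) = -2165 - 1*103 = -2165 - 103 = -2268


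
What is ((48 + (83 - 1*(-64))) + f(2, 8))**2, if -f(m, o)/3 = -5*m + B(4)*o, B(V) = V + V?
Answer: 1089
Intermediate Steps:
B(V) = 2*V
f(m, o) = -24*o + 15*m (f(m, o) = -3*(-5*m + (2*4)*o) = -3*(-5*m + 8*o) = -24*o + 15*m)
((48 + (83 - 1*(-64))) + f(2, 8))**2 = ((48 + (83 - 1*(-64))) + (-24*8 + 15*2))**2 = ((48 + (83 + 64)) + (-192 + 30))**2 = ((48 + 147) - 162)**2 = (195 - 162)**2 = 33**2 = 1089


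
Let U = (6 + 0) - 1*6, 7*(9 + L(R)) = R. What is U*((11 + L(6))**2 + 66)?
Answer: 0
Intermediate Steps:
L(R) = -9 + R/7
U = 0 (U = 6 - 6 = 0)
U*((11 + L(6))**2 + 66) = 0*((11 + (-9 + (1/7)*6))**2 + 66) = 0*((11 + (-9 + 6/7))**2 + 66) = 0*((11 - 57/7)**2 + 66) = 0*((20/7)**2 + 66) = 0*(400/49 + 66) = 0*(3634/49) = 0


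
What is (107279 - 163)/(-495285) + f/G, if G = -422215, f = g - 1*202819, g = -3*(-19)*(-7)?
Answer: 11084969038/41823351255 ≈ 0.26504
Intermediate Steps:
g = -399 (g = 57*(-7) = -399)
f = -203218 (f = -399 - 1*202819 = -399 - 202819 = -203218)
(107279 - 163)/(-495285) + f/G = (107279 - 163)/(-495285) - 203218/(-422215) = 107116*(-1/495285) - 203218*(-1/422215) = -107116/495285 + 203218/422215 = 11084969038/41823351255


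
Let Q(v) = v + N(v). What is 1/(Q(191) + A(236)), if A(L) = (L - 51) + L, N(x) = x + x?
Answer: 1/994 ≈ 0.0010060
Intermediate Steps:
N(x) = 2*x
Q(v) = 3*v (Q(v) = v + 2*v = 3*v)
A(L) = -51 + 2*L (A(L) = (-51 + L) + L = -51 + 2*L)
1/(Q(191) + A(236)) = 1/(3*191 + (-51 + 2*236)) = 1/(573 + (-51 + 472)) = 1/(573 + 421) = 1/994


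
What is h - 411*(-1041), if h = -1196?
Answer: 426655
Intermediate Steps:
h - 411*(-1041) = -1196 - 411*(-1041) = -1196 + 427851 = 426655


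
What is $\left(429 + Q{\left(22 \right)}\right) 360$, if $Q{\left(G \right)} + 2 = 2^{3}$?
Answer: $156600$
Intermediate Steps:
$Q{\left(G \right)} = 6$ ($Q{\left(G \right)} = -2 + 2^{3} = -2 + 8 = 6$)
$\left(429 + Q{\left(22 \right)}\right) 360 = \left(429 + 6\right) 360 = 435 \cdot 360 = 156600$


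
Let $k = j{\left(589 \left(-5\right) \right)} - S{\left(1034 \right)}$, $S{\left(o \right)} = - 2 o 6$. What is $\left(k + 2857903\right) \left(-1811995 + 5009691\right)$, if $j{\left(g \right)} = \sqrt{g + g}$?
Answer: $9178382003456 + 3197696 i \sqrt{5890} \approx 9.1784 \cdot 10^{12} + 2.4541 \cdot 10^{8} i$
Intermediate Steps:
$S{\left(o \right)} = - 12 o$
$j{\left(g \right)} = \sqrt{2} \sqrt{g}$ ($j{\left(g \right)} = \sqrt{2 g} = \sqrt{2} \sqrt{g}$)
$k = 12408 + i \sqrt{5890}$ ($k = \sqrt{2} \sqrt{589 \left(-5\right)} - \left(-12\right) 1034 = \sqrt{2} \sqrt{-2945} - -12408 = \sqrt{2} i \sqrt{2945} + 12408 = i \sqrt{5890} + 12408 = 12408 + i \sqrt{5890} \approx 12408.0 + 76.746 i$)
$\left(k + 2857903\right) \left(-1811995 + 5009691\right) = \left(\left(12408 + i \sqrt{5890}\right) + 2857903\right) \left(-1811995 + 5009691\right) = \left(2870311 + i \sqrt{5890}\right) 3197696 = 9178382003456 + 3197696 i \sqrt{5890}$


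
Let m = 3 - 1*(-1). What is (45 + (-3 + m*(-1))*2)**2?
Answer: 961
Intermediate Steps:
m = 4 (m = 3 + 1 = 4)
(45 + (-3 + m*(-1))*2)**2 = (45 + (-3 + 4*(-1))*2)**2 = (45 + (-3 - 4)*2)**2 = (45 - 7*2)**2 = (45 - 14)**2 = 31**2 = 961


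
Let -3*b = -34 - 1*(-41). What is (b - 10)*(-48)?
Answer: 592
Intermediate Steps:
b = -7/3 (b = -(-34 - 1*(-41))/3 = -(-34 + 41)/3 = -⅓*7 = -7/3 ≈ -2.3333)
(b - 10)*(-48) = (-7/3 - 10)*(-48) = -37/3*(-48) = 592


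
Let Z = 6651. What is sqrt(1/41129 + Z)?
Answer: 2*sqrt(2812698999605)/41129 ≈ 81.554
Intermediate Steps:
sqrt(1/41129 + Z) = sqrt(1/41129 + 6651) = sqrt(273548980/41129) = 2*sqrt(2812698999605)/41129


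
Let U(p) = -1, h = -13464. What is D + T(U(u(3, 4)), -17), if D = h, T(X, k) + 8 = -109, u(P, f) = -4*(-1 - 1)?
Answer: -13581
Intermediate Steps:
u(P, f) = 8 (u(P, f) = -4*(-2) = 8)
T(X, k) = -117 (T(X, k) = -8 - 109 = -117)
D = -13464
D + T(U(u(3, 4)), -17) = -13464 - 117 = -13581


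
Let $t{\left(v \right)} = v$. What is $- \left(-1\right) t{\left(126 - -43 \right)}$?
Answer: $169$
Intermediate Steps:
$- \left(-1\right) t{\left(126 - -43 \right)} = - \left(-1\right) \left(126 - -43\right) = - \left(-1\right) \left(126 + 43\right) = - \left(-1\right) 169 = \left(-1\right) \left(-169\right) = 169$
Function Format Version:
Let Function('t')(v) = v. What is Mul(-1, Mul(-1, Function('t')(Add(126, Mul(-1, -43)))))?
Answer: 169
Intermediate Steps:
Mul(-1, Mul(-1, Function('t')(Add(126, Mul(-1, -43))))) = Mul(-1, Mul(-1, Add(126, Mul(-1, -43)))) = Mul(-1, Mul(-1, Add(126, 43))) = Mul(-1, Mul(-1, 169)) = Mul(-1, -169) = 169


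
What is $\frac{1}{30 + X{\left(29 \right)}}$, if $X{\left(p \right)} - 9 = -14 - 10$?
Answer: $\frac{1}{15} \approx 0.066667$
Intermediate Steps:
$X{\left(p \right)} = -15$ ($X{\left(p \right)} = 9 - 24 = -15$)
$\frac{1}{30 + X{\left(29 \right)}} = \frac{1}{30 - 15} = \frac{1}{15}$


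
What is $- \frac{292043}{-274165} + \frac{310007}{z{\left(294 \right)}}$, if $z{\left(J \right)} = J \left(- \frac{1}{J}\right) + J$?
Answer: $\frac{85078637754}{80330345} \approx 1059.1$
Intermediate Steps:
$z{\left(J \right)} = -1 + J$
$- \frac{292043}{-274165} + \frac{310007}{z{\left(294 \right)}} = - \frac{292043}{-274165} + \frac{310007}{-1 + 294} = \left(-292043\right) \left(- \frac{1}{274165}\right) + \frac{310007}{293} = \frac{292043}{274165} + 310007 \cdot \frac{1}{293} = \frac{292043}{274165} + \frac{310007}{293} = \frac{85078637754}{80330345}$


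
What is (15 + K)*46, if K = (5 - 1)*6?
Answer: 1794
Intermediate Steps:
K = 24 (K = 4*6 = 24)
(15 + K)*46 = (15 + 24)*46 = 39*46 = 1794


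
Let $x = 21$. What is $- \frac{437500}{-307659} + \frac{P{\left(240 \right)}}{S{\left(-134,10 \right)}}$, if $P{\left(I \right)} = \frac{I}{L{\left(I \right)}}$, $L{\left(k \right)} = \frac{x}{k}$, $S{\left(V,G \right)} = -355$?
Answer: $- \frac{963973060}{152906523} \approx -6.3043$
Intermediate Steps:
$L{\left(k \right)} = \frac{21}{k}$
$P{\left(I \right)} = \frac{I^{2}}{21}$ ($P{\left(I \right)} = \frac{I}{21 \frac{1}{I}} = I \frac{I}{21} = \frac{I^{2}}{21}$)
$- \frac{437500}{-307659} + \frac{P{\left(240 \right)}}{S{\left(-134,10 \right)}} = - \frac{437500}{-307659} + \frac{\frac{1}{21} \cdot 240^{2}}{-355} = \left(-437500\right) \left(- \frac{1}{307659}\right) + \frac{1}{21} \cdot 57600 \left(- \frac{1}{355}\right) = \frac{437500}{307659} + \frac{19200}{7} \left(- \frac{1}{355}\right) = \frac{437500}{307659} - \frac{3840}{497} = - \frac{963973060}{152906523}$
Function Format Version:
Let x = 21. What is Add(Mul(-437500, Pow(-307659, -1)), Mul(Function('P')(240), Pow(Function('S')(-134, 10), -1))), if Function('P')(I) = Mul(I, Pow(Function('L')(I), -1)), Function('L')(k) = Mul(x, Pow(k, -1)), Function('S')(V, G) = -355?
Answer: Rational(-963973060, 152906523) ≈ -6.3043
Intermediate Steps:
Function('L')(k) = Mul(21, Pow(k, -1))
Function('P')(I) = Mul(Rational(1, 21), Pow(I, 2)) (Function('P')(I) = Mul(I, Pow(Mul(21, Pow(I, -1)), -1)) = Mul(I, Mul(Rational(1, 21), I)) = Mul(Rational(1, 21), Pow(I, 2)))
Add(Mul(-437500, Pow(-307659, -1)), Mul(Function('P')(240), Pow(Function('S')(-134, 10), -1))) = Add(Mul(-437500, Pow(-307659, -1)), Mul(Mul(Rational(1, 21), Pow(240, 2)), Pow(-355, -1))) = Add(Mul(-437500, Rational(-1, 307659)), Mul(Mul(Rational(1, 21), 57600), Rational(-1, 355))) = Add(Rational(437500, 307659), Mul(Rational(19200, 7), Rational(-1, 355))) = Add(Rational(437500, 307659), Rational(-3840, 497)) = Rational(-963973060, 152906523)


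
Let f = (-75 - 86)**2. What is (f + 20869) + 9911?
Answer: 56701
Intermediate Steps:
f = 25921 (f = (-161)**2 = 25921)
(f + 20869) + 9911 = (25921 + 20869) + 9911 = 46790 + 9911 = 56701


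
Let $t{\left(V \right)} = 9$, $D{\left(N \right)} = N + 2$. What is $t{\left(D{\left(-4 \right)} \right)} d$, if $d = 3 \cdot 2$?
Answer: $54$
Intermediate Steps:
$D{\left(N \right)} = 2 + N$
$d = 6$
$t{\left(D{\left(-4 \right)} \right)} d = 9 \cdot 6 = 54$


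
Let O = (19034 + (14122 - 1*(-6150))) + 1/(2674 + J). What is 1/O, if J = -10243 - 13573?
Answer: 21142/831007451 ≈ 2.5441e-5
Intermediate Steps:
J = -23816
O = 831007451/21142 (O = (19034 + (14122 - 1*(-6150))) + 1/(2674 - 23816) = (19034 + (14122 + 6150)) + 1/(-21142) = (19034 + 20272) - 1/21142 = 39306 - 1/21142 = 831007451/21142 ≈ 39306.)
1/O = 1/(831007451/21142) = 21142/831007451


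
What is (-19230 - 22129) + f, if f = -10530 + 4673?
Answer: -47216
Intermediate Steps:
f = -5857
(-19230 - 22129) + f = (-19230 - 22129) - 5857 = -41359 - 5857 = -47216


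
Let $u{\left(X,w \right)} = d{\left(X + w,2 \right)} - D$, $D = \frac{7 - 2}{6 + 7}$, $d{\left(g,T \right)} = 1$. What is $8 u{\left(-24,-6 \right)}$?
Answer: $\frac{64}{13} \approx 4.9231$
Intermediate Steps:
$D = \frac{5}{13} \approx 0.38462$
$u{\left(X,w \right)} = \frac{8}{13}$ ($u{\left(X,w \right)} = 1 - \frac{5}{13} = \frac{8}{13}$)
$8 u{\left(-24,-6 \right)} = 8 \cdot \frac{8}{13} = \frac{64}{13}$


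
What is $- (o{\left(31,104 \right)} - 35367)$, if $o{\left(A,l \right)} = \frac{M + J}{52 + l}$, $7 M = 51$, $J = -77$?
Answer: $\frac{9655313}{273} \approx 35367.0$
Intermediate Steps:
$M = \frac{51}{7}$ ($M = \frac{1}{7} \cdot 51 = \frac{51}{7} \approx 7.2857$)
$o{\left(A,l \right)} = - \frac{488}{7 \left(52 + l\right)}$ ($o{\left(A,l \right)} = \frac{\frac{51}{7} - 77}{52 + l} = - \frac{488}{7 \left(52 + l\right)}$)
$- (o{\left(31,104 \right)} - 35367) = - (- \frac{488}{364 + 7 \cdot 104} - 35367) = - (- \frac{488}{364 + 728} - 35367) = - (- \frac{488}{1092} - 35367) = - (\left(-488\right) \frac{1}{1092} - 35367) = - (- \frac{122}{273} - 35367) = \left(-1\right) \left(- \frac{9655313}{273}\right) = \frac{9655313}{273}$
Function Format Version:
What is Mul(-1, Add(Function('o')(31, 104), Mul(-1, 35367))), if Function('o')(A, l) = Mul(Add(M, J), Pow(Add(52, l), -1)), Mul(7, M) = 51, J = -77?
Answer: Rational(9655313, 273) ≈ 35367.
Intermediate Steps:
M = Rational(51, 7) (M = Mul(Rational(1, 7), 51) = Rational(51, 7) ≈ 7.2857)
Function('o')(A, l) = Mul(Rational(-488, 7), Pow(Add(52, l), -1)) (Function('o')(A, l) = Mul(Add(Rational(51, 7), -77), Pow(Add(52, l), -1)) = Mul(Rational(-488, 7), Pow(Add(52, l), -1)))
Mul(-1, Add(Function('o')(31, 104), Mul(-1, 35367))) = Mul(-1, Add(Mul(-488, Pow(Add(364, Mul(7, 104)), -1)), Mul(-1, 35367))) = Mul(-1, Add(Mul(-488, Pow(Add(364, 728), -1)), -35367)) = Mul(-1, Add(Mul(-488, Pow(1092, -1)), -35367)) = Mul(-1, Add(Mul(-488, Rational(1, 1092)), -35367)) = Mul(-1, Add(Rational(-122, 273), -35367)) = Mul(-1, Rational(-9655313, 273)) = Rational(9655313, 273)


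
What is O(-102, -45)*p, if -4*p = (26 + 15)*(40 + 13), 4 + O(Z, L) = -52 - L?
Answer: 23903/4 ≈ 5975.8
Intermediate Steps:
O(Z, L) = -56 - L (O(Z, L) = -4 + (-52 - L) = -56 - L)
p = -2173/4 (p = -(26 + 15)*(40 + 13)/4 = -41*53/4 = -¼*2173 = -2173/4 ≈ -543.25)
O(-102, -45)*p = (-56 - 1*(-45))*(-2173/4) = (-56 + 45)*(-2173/4) = -11*(-2173/4) = 23903/4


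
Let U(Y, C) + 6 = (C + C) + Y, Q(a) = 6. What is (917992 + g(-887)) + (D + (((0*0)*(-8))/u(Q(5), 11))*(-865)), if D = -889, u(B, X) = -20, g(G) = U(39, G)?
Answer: 915362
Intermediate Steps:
U(Y, C) = -6 + Y + 2*C (U(Y, C) = -6 + ((C + C) + Y) = -6 + (2*C + Y) = -6 + (Y + 2*C) = -6 + Y + 2*C)
g(G) = 33 + 2*G (g(G) = -6 + 39 + 2*G = 33 + 2*G)
(917992 + g(-887)) + (D + (((0*0)*(-8))/u(Q(5), 11))*(-865)) = (917992 + (33 + 2*(-887))) + (-889 + (((0*0)*(-8))/(-20))*(-865)) = (917992 + (33 - 1774)) + (-889 + ((0*(-8))*(-1/20))*(-865)) = (917992 - 1741) + (-889 + (0*(-1/20))*(-865)) = 916251 + (-889 + 0*(-865)) = 916251 + (-889 + 0) = 916251 - 889 = 915362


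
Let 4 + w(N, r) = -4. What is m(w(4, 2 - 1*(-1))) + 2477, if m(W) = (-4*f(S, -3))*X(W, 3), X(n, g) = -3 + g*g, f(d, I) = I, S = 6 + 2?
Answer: 2549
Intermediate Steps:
S = 8
w(N, r) = -8 (w(N, r) = -4 - 4 = -8)
X(n, g) = -3 + g²
m(W) = 72 (m(W) = (-4*(-3))*(-3 + 3²) = 12*(-3 + 9) = 12*6 = 72)
m(w(4, 2 - 1*(-1))) + 2477 = 72 + 2477 = 2549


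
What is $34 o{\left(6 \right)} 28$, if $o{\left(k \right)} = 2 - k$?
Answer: $-3808$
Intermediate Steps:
$34 o{\left(6 \right)} 28 = 34 \left(2 - 6\right) 28 = 34 \left(-4\right) 28 = \left(-136\right) 28 = -3808$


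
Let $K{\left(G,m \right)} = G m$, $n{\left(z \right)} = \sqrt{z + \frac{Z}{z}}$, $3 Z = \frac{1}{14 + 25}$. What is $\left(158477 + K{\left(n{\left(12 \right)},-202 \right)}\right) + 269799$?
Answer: $428276 - \frac{101 \sqrt{657111}}{117} \approx 4.2758 \cdot 10^{5}$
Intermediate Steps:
$Z = \frac{1}{117}$ ($Z = \frac{1}{3 \left(14 + 25\right)} = \frac{1}{3 \cdot 39} = \frac{1}{3} \cdot \frac{1}{39} = \frac{1}{117} \approx 0.008547$)
$n{\left(z \right)} = \sqrt{z + \frac{1}{117 z}}$
$\left(158477 + K{\left(n{\left(12 \right)},-202 \right)}\right) + 269799 = \left(158477 + \frac{\sqrt{\frac{13}{12} + 1521 \cdot 12}}{39} \left(-202\right)\right) + 269799 = \left(158477 + \frac{\sqrt{13 \cdot \frac{1}{12} + 18252}}{39} \left(-202\right)\right) + 269799 = \left(158477 + \frac{\sqrt{\frac{13}{12} + 18252}}{39} \left(-202\right)\right) + 269799 = \left(158477 + \frac{\sqrt{\frac{219037}{12}}}{39} \left(-202\right)\right) + 269799 = \left(158477 + \frac{\frac{1}{6} \sqrt{657111}}{39} \left(-202\right)\right) + 269799 = \left(158477 + \frac{\sqrt{657111}}{234} \left(-202\right)\right) + 269799 = \left(158477 - \frac{101 \sqrt{657111}}{117}\right) + 269799 = 428276 - \frac{101 \sqrt{657111}}{117}$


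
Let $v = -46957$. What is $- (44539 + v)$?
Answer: $2418$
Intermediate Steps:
$- (44539 + v) = - (44539 - 46957) = \left(-1\right) \left(-2418\right) = 2418$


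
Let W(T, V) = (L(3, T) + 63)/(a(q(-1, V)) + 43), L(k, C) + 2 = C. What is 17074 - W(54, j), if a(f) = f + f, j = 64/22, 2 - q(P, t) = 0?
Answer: 802363/47 ≈ 17072.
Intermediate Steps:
q(P, t) = 2 (q(P, t) = 2 - 1*0 = 2 + 0 = 2)
L(k, C) = -2 + C
j = 32/11 (j = 64*(1/22) = 32/11 ≈ 2.9091)
a(f) = 2*f
W(T, V) = 61/47 + T/47 (W(T, V) = ((-2 + T) + 63)/(2*2 + 43) = (61 + T)/(4 + 43) = (61 + T)/47 = (61 + T)*(1/47) = 61/47 + T/47)
17074 - W(54, j) = 17074 - (61/47 + (1/47)*54) = 17074 - (61/47 + 54/47) = 17074 - 1*115/47 = 17074 - 115/47 = 802363/47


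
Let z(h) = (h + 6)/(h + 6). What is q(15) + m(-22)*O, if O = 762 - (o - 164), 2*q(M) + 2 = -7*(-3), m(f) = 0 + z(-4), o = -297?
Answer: 2465/2 ≈ 1232.5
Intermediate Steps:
z(h) = 1 (z(h) = (6 + h)/(6 + h) = 1)
m(f) = 1 (m(f) = 0 + 1 = 1)
q(M) = 19/2 (q(M) = -1 + (-7*(-3))/2 = -1 + (½)*21 = -1 + 21/2 = 19/2)
O = 1223 (O = 762 - (-297 - 164) = 762 - 1*(-461) = 762 + 461 = 1223)
q(15) + m(-22)*O = 19/2 + 1*1223 = 19/2 + 1223 = 2465/2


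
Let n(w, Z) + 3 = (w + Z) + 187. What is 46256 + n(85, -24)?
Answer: 46501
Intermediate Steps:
n(w, Z) = 184 + Z + w (n(w, Z) = -3 + ((w + Z) + 187) = -3 + ((Z + w) + 187) = -3 + (187 + Z + w) = 184 + Z + w)
46256 + n(85, -24) = 46256 + (184 - 24 + 85) = 46256 + 245 = 46501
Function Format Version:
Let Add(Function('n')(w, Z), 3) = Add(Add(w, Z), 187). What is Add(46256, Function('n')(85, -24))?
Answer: 46501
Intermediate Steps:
Function('n')(w, Z) = Add(184, Z, w) (Function('n')(w, Z) = Add(-3, Add(Add(w, Z), 187)) = Add(-3, Add(Add(Z, w), 187)) = Add(-3, Add(187, Z, w)) = Add(184, Z, w))
Add(46256, Function('n')(85, -24)) = Add(46256, Add(184, -24, 85)) = Add(46256, 245) = 46501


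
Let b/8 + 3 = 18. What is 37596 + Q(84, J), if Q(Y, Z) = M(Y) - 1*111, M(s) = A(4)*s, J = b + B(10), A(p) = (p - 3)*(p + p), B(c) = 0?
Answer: 38157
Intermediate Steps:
b = 120 (b = -24 + 8*18 = -24 + 144 = 120)
A(p) = 2*p*(-3 + p) (A(p) = (-3 + p)*(2*p) = 2*p*(-3 + p))
J = 120 (J = 120 + 0 = 120)
M(s) = 8*s (M(s) = (2*4*(-3 + 4))*s = (2*4*1)*s = 8*s)
Q(Y, Z) = -111 + 8*Y (Q(Y, Z) = 8*Y - 1*111 = 8*Y - 111 = -111 + 8*Y)
37596 + Q(84, J) = 37596 + (-111 + 8*84) = 37596 + (-111 + 672) = 37596 + 561 = 38157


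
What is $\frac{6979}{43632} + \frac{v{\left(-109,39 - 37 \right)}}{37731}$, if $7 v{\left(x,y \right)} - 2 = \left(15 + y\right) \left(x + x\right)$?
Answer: $\frac{560553205}{3841317648} \approx 0.14593$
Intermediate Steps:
$v{\left(x,y \right)} = \frac{2}{7} + \frac{2 x \left(15 + y\right)}{7}$ ($v{\left(x,y \right)} = \frac{2}{7} + \frac{\left(15 + y\right) \left(x + x\right)}{7} = \frac{2}{7} + \frac{\left(15 + y\right) 2 x}{7} = \frac{2}{7} + \frac{2 x \left(15 + y\right)}{7}$)
$\frac{6979}{43632} + \frac{v{\left(-109,39 - 37 \right)}}{37731} = \frac{6979}{43632} + \frac{\frac{2}{7} + \frac{30}{7} \left(-109\right) + \frac{2}{7} \left(-109\right) \left(39 - 37\right)}{37731} = 6979 \cdot \frac{1}{43632} + \left(\frac{2}{7} - \frac{3270}{7} + \frac{2}{7} \left(-109\right) \left(39 - 37\right)\right) \frac{1}{37731} = \frac{6979}{43632} + \left(\frac{2}{7} - \frac{3270}{7} + \frac{2}{7} \left(-109\right) 2\right) \frac{1}{37731} = \frac{6979}{43632} + \left(\frac{2}{7} - \frac{3270}{7} - \frac{436}{7}\right) \frac{1}{37731} = \frac{6979}{43632} - \frac{3704}{264117} = \frac{560553205}{3841317648}$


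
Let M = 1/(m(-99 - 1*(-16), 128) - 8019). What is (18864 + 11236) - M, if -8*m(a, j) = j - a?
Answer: 1937326308/64363 ≈ 30100.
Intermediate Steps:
m(a, j) = -j/8 + a/8 (m(a, j) = -(j - a)/8 = -j/8 + a/8)
M = -8/64363 (M = 1/((-⅛*128 + (-99 - 1*(-16))/8) - 8019) = 1/((-16 + (-99 + 16)/8) - 8019) = 1/((-16 + (⅛)*(-83)) - 8019) = 1/((-16 - 83/8) - 8019) = 1/(-211/8 - 8019) = 1/(-64363/8) = -8/64363 ≈ -0.00012430)
(18864 + 11236) - M = (18864 + 11236) - 1*(-8/64363) = 30100 + 8/64363 = 1937326308/64363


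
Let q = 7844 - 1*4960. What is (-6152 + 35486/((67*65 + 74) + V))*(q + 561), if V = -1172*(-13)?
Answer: -83330136266/3933 ≈ -2.1187e+7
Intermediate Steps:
V = 15236
q = 2884 (q = 7844 - 4960 = 2884)
(-6152 + 35486/((67*65 + 74) + V))*(q + 561) = (-6152 + 35486/((67*65 + 74) + 15236))*(2884 + 561) = (-6152 + 35486/((4355 + 74) + 15236))*3445 = (-6152 + 35486/(4429 + 15236))*3445 = (-6152 + 35486/19665)*3445 = -120943594/19665*3445 = -83330136266/3933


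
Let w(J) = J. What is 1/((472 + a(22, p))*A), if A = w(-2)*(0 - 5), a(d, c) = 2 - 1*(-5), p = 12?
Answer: 1/4790 ≈ 0.00020877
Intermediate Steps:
a(d, c) = 7 (a(d, c) = 2 + 5 = 7)
A = 10 (A = -2*(0 - 5) = -2*(-5) = 10)
1/((472 + a(22, p))*A) = 1/((472 + 7)*10) = 1/(479*10) = 1/4790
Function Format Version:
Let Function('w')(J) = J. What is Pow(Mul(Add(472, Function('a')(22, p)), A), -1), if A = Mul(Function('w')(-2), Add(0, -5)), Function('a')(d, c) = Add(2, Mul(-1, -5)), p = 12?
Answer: Rational(1, 4790) ≈ 0.00020877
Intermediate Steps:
Function('a')(d, c) = 7 (Function('a')(d, c) = Add(2, 5) = 7)
A = 10 (A = Mul(-2, Add(0, -5)) = Mul(-2, -5) = 10)
Pow(Mul(Add(472, Function('a')(22, p)), A), -1) = Pow(Mul(Add(472, 7), 10), -1) = Pow(Mul(479, 10), -1) = Pow(4790, -1) = Rational(1, 4790)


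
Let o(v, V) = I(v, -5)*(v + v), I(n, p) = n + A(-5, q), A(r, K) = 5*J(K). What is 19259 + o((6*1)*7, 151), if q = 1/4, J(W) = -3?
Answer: 21527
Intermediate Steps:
q = ¼ ≈ 0.25000
A(r, K) = -15 (A(r, K) = 5*(-3) = -15)
I(n, p) = -15 + n (I(n, p) = n - 15 = -15 + n)
o(v, V) = 2*v*(-15 + v) (o(v, V) = (-15 + v)*(v + v) = (-15 + v)*(2*v) = 2*v*(-15 + v))
19259 + o((6*1)*7, 151) = 19259 + 2*((6*1)*7)*(-15 + (6*1)*7) = 19259 + 2*(6*7)*(-15 + 6*7) = 19259 + 2*42*(-15 + 42) = 19259 + 2*42*27 = 19259 + 2268 = 21527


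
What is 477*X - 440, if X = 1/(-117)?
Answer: -5773/13 ≈ -444.08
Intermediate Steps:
X = -1/117 ≈ -0.0085470
477*X - 440 = 477*(-1/117) - 440 = -53/13 - 440 = -5773/13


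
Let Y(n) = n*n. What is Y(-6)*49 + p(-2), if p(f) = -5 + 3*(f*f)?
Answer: 1771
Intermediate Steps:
Y(n) = n²
p(f) = -5 + 3*f²
Y(-6)*49 + p(-2) = (-6)²*49 + (-5 + 3*(-2)²) = 36*49 + (-5 + 3*4) = 1764 + (-5 + 12) = 1764 + 7 = 1771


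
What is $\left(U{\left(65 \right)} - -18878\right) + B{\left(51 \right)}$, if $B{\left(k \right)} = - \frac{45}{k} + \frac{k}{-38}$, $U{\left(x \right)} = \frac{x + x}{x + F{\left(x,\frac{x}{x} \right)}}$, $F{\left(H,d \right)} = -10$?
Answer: $\frac{134148057}{7106} \approx 18878.0$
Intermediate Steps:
$U{\left(x \right)} = \frac{2 x}{-10 + x}$ ($U{\left(x \right)} = \frac{x + x}{x - 10} = \frac{2 x}{-10 + x}$)
$B{\left(k \right)} = - \frac{45}{k} - \frac{k}{38}$ ($B{\left(k \right)} = - \frac{45}{k} + k \left(- \frac{1}{38}\right) = - \frac{45}{k} - \frac{k}{38}$)
$\left(U{\left(65 \right)} - -18878\right) + B{\left(51 \right)} = \left(2 \cdot 65 \frac{1}{-10 + 65} - -18878\right) - \left(\frac{51}{38} + \frac{45}{51}\right) = \left(2 \cdot 65 \cdot \frac{1}{55} + 18878\right) - \frac{1437}{646} = \left(\frac{26}{11} + 18878\right) - \frac{1437}{646} = \frac{207684}{11} - \frac{1437}{646} = \frac{134148057}{7106}$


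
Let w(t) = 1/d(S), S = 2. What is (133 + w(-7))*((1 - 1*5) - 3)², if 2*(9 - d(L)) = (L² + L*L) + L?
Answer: 26117/4 ≈ 6529.3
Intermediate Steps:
d(L) = 9 - L² - L/2 (d(L) = 9 - ((L² + L*L) + L)/2 = 9 - ((L² + L²) + L)/2 = 9 - (2*L² + L)/2 = 9 - (L + 2*L²)/2 = 9 + (-L² - L/2) = 9 - L² - L/2)
w(t) = ¼ (w(t) = 1/(9 - 1*2² - ½*2) = 1/(9 - 1*4 - 1) = 1/(9 - 4 - 1) = 1/4 = ¼)
(133 + w(-7))*((1 - 1*5) - 3)² = (133 + ¼)*((1 - 1*5) - 3)² = 533*((1 - 5) - 3)²/4 = 533*(-4 - 3)²/4 = (533/4)*(-7)² = (533/4)*49 = 26117/4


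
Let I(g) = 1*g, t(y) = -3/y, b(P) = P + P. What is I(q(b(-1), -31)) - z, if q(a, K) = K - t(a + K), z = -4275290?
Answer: 47027848/11 ≈ 4.2753e+6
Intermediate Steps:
b(P) = 2*P
q(a, K) = K + 3/(K + a) (q(a, K) = K - (-3)/(a + K) = K - (-3)/(K + a) = K + 3/(K + a))
I(g) = g
I(q(b(-1), -31)) - z = (3 - 31*(-31 + 2*(-1)))/(-31 + 2*(-1)) - 1*(-4275290) = (3 - 31*(-31 - 2))/(-31 - 2) + 4275290 = (3 - 31*(-33))/(-33) + 4275290 = -(3 + 1023)/33 + 4275290 = -1/33*1026 + 4275290 = -342/11 + 4275290 = 47027848/11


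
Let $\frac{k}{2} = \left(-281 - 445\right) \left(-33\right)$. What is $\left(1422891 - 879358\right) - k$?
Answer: $495617$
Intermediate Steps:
$k = 47916$ ($k = 2 \left(-281 - 445\right) \left(-33\right) = 2 \left(\left(-726\right) \left(-33\right)\right) = 2 \cdot 23958 = 47916$)
$\left(1422891 - 879358\right) - k = \left(1422891 - 879358\right) - 47916 = 543533 - 47916 = 495617$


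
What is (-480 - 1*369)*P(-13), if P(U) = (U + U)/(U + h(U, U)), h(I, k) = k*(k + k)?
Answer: 1698/25 ≈ 67.920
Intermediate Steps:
h(I, k) = 2*k² (h(I, k) = k*(2*k) = 2*k²)
P(U) = 2*U/(U + 2*U²) (P(U) = (U + U)/(U + 2*U²) = (2*U)/(U + 2*U²) = 2*U/(U + 2*U²))
(-480 - 1*369)*P(-13) = (-480 - 1*369)*(2/(1 + 2*(-13))) = (-480 - 369)*(2/(1 - 26)) = -1698/(-25) = -1698*(-1)/25 = -849*(-2/25) = 1698/25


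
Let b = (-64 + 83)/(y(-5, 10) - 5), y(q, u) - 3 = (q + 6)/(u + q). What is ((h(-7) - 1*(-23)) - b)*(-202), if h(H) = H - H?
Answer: -61004/9 ≈ -6778.2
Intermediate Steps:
y(q, u) = 3 + (6 + q)/(q + u) (y(q, u) = 3 + (q + 6)/(u + q) = 3 + (6 + q)/(q + u))
h(H) = 0
b = -95/9 (b = (-64 + 83)/((6 + 3*10 + 4*(-5))/(-5 + 10) - 5) = 19/((6 + 30 - 20)/5 - 5) = 19/((⅕)*16 - 5) = 19/(16/5 - 5) = 19/(-9/5) = 19*(-5/9) = -95/9 ≈ -10.556)
((h(-7) - 1*(-23)) - b)*(-202) = ((0 - 1*(-23)) - 1*(-95/9))*(-202) = ((0 + 23) + 95/9)*(-202) = (23 + 95/9)*(-202) = (302/9)*(-202) = -61004/9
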